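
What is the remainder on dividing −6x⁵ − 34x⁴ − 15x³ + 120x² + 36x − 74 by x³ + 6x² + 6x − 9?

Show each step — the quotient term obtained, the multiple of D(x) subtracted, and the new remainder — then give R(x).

R(x) = 7

Step 1: lead(−6x⁵ − 34x⁴ − 15x³ + 120x² + 36x − 74) ÷ lead(D) = −6x⁵ ÷ x³ = −6x². Subtract (−6x²)·D = −6x⁵ − 36x⁴ − 36x³ + 54x². Remainder: 2x⁴ + 21x³ + 66x² + 36x − 74.
Step 2: lead(2x⁴ + 21x³ + 66x² + 36x − 74) ÷ lead(D) = 2x⁴ ÷ x³ = 2x. Subtract (2x)·D = 2x⁴ + 12x³ + 12x² − 18x. Remainder: 9x³ + 54x² + 54x − 74.
Step 3: lead(9x³ + 54x² + 54x − 74) ÷ lead(D) = 9x³ ÷ x³ = 9. Subtract (9)·D = 9x³ + 54x² + 54x − 81. Remainder: 7.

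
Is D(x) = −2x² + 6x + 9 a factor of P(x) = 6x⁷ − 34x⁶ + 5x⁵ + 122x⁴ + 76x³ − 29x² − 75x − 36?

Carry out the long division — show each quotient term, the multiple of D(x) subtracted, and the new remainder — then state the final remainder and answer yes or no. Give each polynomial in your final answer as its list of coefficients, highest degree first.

R = [9], so D(x) is not a factor of P(x). no

Step 1: lead(6x⁷ − 34x⁶ + 5x⁵ + 122x⁴ + 76x³ − 29x² − 75x − 36) ÷ lead(D) = 6x⁷ ÷ −2x² = −3x⁵. Subtract (−3x⁵)·D = 6x⁷ − 18x⁶ − 27x⁵. Remainder: −16x⁶ + 32x⁵ + 122x⁴ + 76x³ − 29x² − 75x − 36.
Step 2: lead(−16x⁶ + 32x⁵ + 122x⁴ + 76x³ − 29x² − 75x − 36) ÷ lead(D) = −16x⁶ ÷ −2x² = 8x⁴. Subtract (8x⁴)·D = −16x⁶ + 48x⁵ + 72x⁴. Remainder: −16x⁵ + 50x⁴ + 76x³ − 29x² − 75x − 36.
Step 3: lead(−16x⁵ + 50x⁴ + 76x³ − 29x² − 75x − 36) ÷ lead(D) = −16x⁵ ÷ −2x² = 8x³. Subtract (8x³)·D = −16x⁵ + 48x⁴ + 72x³. Remainder: 2x⁴ + 4x³ − 29x² − 75x − 36.
Step 4: lead(2x⁴ + 4x³ − 29x² − 75x − 36) ÷ lead(D) = 2x⁴ ÷ −2x² = −x². Subtract (−x²)·D = 2x⁴ − 6x³ − 9x². Remainder: 10x³ − 20x² − 75x − 36.
Step 5: lead(10x³ − 20x² − 75x − 36) ÷ lead(D) = 10x³ ÷ −2x² = −5x. Subtract (−5x)·D = 10x³ − 30x² − 45x. Remainder: 10x² − 30x − 36.
Step 6: lead(10x² − 30x − 36) ÷ lead(D) = 10x² ÷ −2x² = −5. Subtract (−5)·D = 10x² − 30x − 45. Remainder: 9.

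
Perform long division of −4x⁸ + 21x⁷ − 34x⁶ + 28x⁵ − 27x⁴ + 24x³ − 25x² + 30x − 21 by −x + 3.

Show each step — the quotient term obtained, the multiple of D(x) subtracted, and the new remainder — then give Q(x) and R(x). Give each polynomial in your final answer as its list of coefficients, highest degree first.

Step 1: lead(−4x⁸ + 21x⁷ − 34x⁶ + 28x⁵ − 27x⁴ + 24x³ − 25x² + 30x − 21) ÷ lead(D) = −4x⁸ ÷ −x = 4x⁷. Subtract (4x⁷)·D = −4x⁸ + 12x⁷. Remainder: 9x⁷ − 34x⁶ + 28x⁵ − 27x⁴ + 24x³ − 25x² + 30x − 21.
Step 2: lead(9x⁷ − 34x⁶ + 28x⁵ − 27x⁴ + 24x³ − 25x² + 30x − 21) ÷ lead(D) = 9x⁷ ÷ −x = −9x⁶. Subtract (−9x⁶)·D = 9x⁷ − 27x⁶. Remainder: −7x⁶ + 28x⁵ − 27x⁴ + 24x³ − 25x² + 30x − 21.
Step 3: lead(−7x⁶ + 28x⁵ − 27x⁴ + 24x³ − 25x² + 30x − 21) ÷ lead(D) = −7x⁶ ÷ −x = 7x⁵. Subtract (7x⁵)·D = −7x⁶ + 21x⁵. Remainder: 7x⁵ − 27x⁴ + 24x³ − 25x² + 30x − 21.
Step 4: lead(7x⁵ − 27x⁴ + 24x³ − 25x² + 30x − 21) ÷ lead(D) = 7x⁵ ÷ −x = −7x⁴. Subtract (−7x⁴)·D = 7x⁵ − 21x⁴. Remainder: −6x⁴ + 24x³ − 25x² + 30x − 21.
Step 5: lead(−6x⁴ + 24x³ − 25x² + 30x − 21) ÷ lead(D) = −6x⁴ ÷ −x = 6x³. Subtract (6x³)·D = −6x⁴ + 18x³. Remainder: 6x³ − 25x² + 30x − 21.
Step 6: lead(6x³ − 25x² + 30x − 21) ÷ lead(D) = 6x³ ÷ −x = −6x². Subtract (−6x²)·D = 6x³ − 18x². Remainder: −7x² + 30x − 21.
Step 7: lead(−7x² + 30x − 21) ÷ lead(D) = −7x² ÷ −x = 7x. Subtract (7x)·D = −7x² + 21x. Remainder: 9x − 21.
Step 8: lead(9x − 21) ÷ lead(D) = 9x ÷ −x = −9. Subtract (−9)·D = 9x − 27. Remainder: 6.

Q = [4, -9, 7, -7, 6, -6, 7, -9]; R = [6]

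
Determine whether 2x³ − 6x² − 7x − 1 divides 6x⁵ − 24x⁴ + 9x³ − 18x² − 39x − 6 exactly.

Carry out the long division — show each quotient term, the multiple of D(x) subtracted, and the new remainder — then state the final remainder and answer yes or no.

Step 1: lead(6x⁵ − 24x⁴ + 9x³ − 18x² − 39x − 6) ÷ lead(D) = 6x⁵ ÷ 2x³ = 3x². Subtract (3x²)·D = 6x⁵ − 18x⁴ − 21x³ − 3x². Remainder: −6x⁴ + 30x³ − 15x² − 39x − 6.
Step 2: lead(−6x⁴ + 30x³ − 15x² − 39x − 6) ÷ lead(D) = −6x⁴ ÷ 2x³ = −3x. Subtract (−3x)·D = −6x⁴ + 18x³ + 21x² + 3x. Remainder: 12x³ − 36x² − 42x − 6.
Step 3: lead(12x³ − 36x² − 42x − 6) ÷ lead(D) = 12x³ ÷ 2x³ = 6. Subtract (6)·D = 12x³ − 36x² − 42x − 6. Remainder: 0.

R(x) = 0, so D(x) is a factor of P(x). yes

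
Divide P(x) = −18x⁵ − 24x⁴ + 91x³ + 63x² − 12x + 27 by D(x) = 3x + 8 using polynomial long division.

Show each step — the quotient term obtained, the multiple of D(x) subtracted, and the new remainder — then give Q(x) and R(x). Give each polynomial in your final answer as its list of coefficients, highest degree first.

Step 1: lead(−18x⁵ − 24x⁴ + 91x³ + 63x² − 12x + 27) ÷ lead(D) = −18x⁵ ÷ 3x = −6x⁴. Subtract (−6x⁴)·D = −18x⁵ − 48x⁴. Remainder: 24x⁴ + 91x³ + 63x² − 12x + 27.
Step 2: lead(24x⁴ + 91x³ + 63x² − 12x + 27) ÷ lead(D) = 24x⁴ ÷ 3x = 8x³. Subtract (8x³)·D = 24x⁴ + 64x³. Remainder: 27x³ + 63x² − 12x + 27.
Step 3: lead(27x³ + 63x² − 12x + 27) ÷ lead(D) = 27x³ ÷ 3x = 9x². Subtract (9x²)·D = 27x³ + 72x². Remainder: −9x² − 12x + 27.
Step 4: lead(−9x² − 12x + 27) ÷ lead(D) = −9x² ÷ 3x = −3x. Subtract (−3x)·D = −9x² − 24x. Remainder: 12x + 27.
Step 5: lead(12x + 27) ÷ lead(D) = 12x ÷ 3x = 4. Subtract (4)·D = 12x + 32. Remainder: −5.

Q = [-6, 8, 9, -3, 4]; R = [-5]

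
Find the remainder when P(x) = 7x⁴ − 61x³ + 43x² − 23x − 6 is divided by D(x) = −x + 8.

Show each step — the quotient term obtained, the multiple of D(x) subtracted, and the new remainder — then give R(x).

R(x) = 2

Step 1: lead(7x⁴ − 61x³ + 43x² − 23x − 6) ÷ lead(D) = 7x⁴ ÷ −x = −7x³. Subtract (−7x³)·D = 7x⁴ − 56x³. Remainder: −5x³ + 43x² − 23x − 6.
Step 2: lead(−5x³ + 43x² − 23x − 6) ÷ lead(D) = −5x³ ÷ −x = 5x². Subtract (5x²)·D = −5x³ + 40x². Remainder: 3x² − 23x − 6.
Step 3: lead(3x² − 23x − 6) ÷ lead(D) = 3x² ÷ −x = −3x. Subtract (−3x)·D = 3x² − 24x. Remainder: x − 6.
Step 4: lead(x − 6) ÷ lead(D) = x ÷ −x = −1. Subtract (−1)·D = x − 8. Remainder: 2.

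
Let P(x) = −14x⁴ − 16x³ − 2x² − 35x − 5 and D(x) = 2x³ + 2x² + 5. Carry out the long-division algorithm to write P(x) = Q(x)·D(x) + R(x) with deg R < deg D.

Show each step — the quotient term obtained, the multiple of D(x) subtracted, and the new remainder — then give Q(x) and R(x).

Q(x) = −7x − 1; R(x) = 0

Step 1: lead(−14x⁴ − 16x³ − 2x² − 35x − 5) ÷ lead(D) = −14x⁴ ÷ 2x³ = −7x. Subtract (−7x)·D = −14x⁴ − 14x³ − 35x. Remainder: −2x³ − 2x² − 5.
Step 2: lead(−2x³ − 2x² − 5) ÷ lead(D) = −2x³ ÷ 2x³ = −1. Subtract (−1)·D = −2x³ − 2x² − 5. Remainder: 0.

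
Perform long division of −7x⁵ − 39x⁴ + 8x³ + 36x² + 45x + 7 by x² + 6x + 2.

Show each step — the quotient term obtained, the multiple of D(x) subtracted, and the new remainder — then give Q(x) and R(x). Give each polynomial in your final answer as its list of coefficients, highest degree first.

Step 1: lead(−7x⁵ − 39x⁴ + 8x³ + 36x² + 45x + 7) ÷ lead(D) = −7x⁵ ÷ x² = −7x³. Subtract (−7x³)·D = −7x⁵ − 42x⁴ − 14x³. Remainder: 3x⁴ + 22x³ + 36x² + 45x + 7.
Step 2: lead(3x⁴ + 22x³ + 36x² + 45x + 7) ÷ lead(D) = 3x⁴ ÷ x² = 3x². Subtract (3x²)·D = 3x⁴ + 18x³ + 6x². Remainder: 4x³ + 30x² + 45x + 7.
Step 3: lead(4x³ + 30x² + 45x + 7) ÷ lead(D) = 4x³ ÷ x² = 4x. Subtract (4x)·D = 4x³ + 24x² + 8x. Remainder: 6x² + 37x + 7.
Step 4: lead(6x² + 37x + 7) ÷ lead(D) = 6x² ÷ x² = 6. Subtract (6)·D = 6x² + 36x + 12. Remainder: x − 5.

Q = [-7, 3, 4, 6]; R = [1, -5]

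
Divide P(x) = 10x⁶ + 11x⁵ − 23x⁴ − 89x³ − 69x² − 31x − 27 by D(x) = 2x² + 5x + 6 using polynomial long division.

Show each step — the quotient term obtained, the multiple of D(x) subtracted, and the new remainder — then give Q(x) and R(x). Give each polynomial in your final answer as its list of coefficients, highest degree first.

Step 1: lead(10x⁶ + 11x⁵ − 23x⁴ − 89x³ − 69x² − 31x − 27) ÷ lead(D) = 10x⁶ ÷ 2x² = 5x⁴. Subtract (5x⁴)·D = 10x⁶ + 25x⁵ + 30x⁴. Remainder: −14x⁵ − 53x⁴ − 89x³ − 69x² − 31x − 27.
Step 2: lead(−14x⁵ − 53x⁴ − 89x³ − 69x² − 31x − 27) ÷ lead(D) = −14x⁵ ÷ 2x² = −7x³. Subtract (−7x³)·D = −14x⁵ − 35x⁴ − 42x³. Remainder: −18x⁴ − 47x³ − 69x² − 31x − 27.
Step 3: lead(−18x⁴ − 47x³ − 69x² − 31x − 27) ÷ lead(D) = −18x⁴ ÷ 2x² = −9x². Subtract (−9x²)·D = −18x⁴ − 45x³ − 54x². Remainder: −2x³ − 15x² − 31x − 27.
Step 4: lead(−2x³ − 15x² − 31x − 27) ÷ lead(D) = −2x³ ÷ 2x² = −x. Subtract (−x)·D = −2x³ − 5x² − 6x. Remainder: −10x² − 25x − 27.
Step 5: lead(−10x² − 25x − 27) ÷ lead(D) = −10x² ÷ 2x² = −5. Subtract (−5)·D = −10x² − 25x − 30. Remainder: 3.

Q = [5, -7, -9, -1, -5]; R = [3]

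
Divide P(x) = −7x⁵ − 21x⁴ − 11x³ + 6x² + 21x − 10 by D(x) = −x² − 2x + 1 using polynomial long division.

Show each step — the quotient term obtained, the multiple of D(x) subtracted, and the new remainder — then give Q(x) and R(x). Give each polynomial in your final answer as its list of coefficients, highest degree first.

Q = [7, 7, 4, -7]; R = [3, -3]

Step 1: lead(−7x⁵ − 21x⁴ − 11x³ + 6x² + 21x − 10) ÷ lead(D) = −7x⁵ ÷ −x² = 7x³. Subtract (7x³)·D = −7x⁵ − 14x⁴ + 7x³. Remainder: −7x⁴ − 18x³ + 6x² + 21x − 10.
Step 2: lead(−7x⁴ − 18x³ + 6x² + 21x − 10) ÷ lead(D) = −7x⁴ ÷ −x² = 7x². Subtract (7x²)·D = −7x⁴ − 14x³ + 7x². Remainder: −4x³ − x² + 21x − 10.
Step 3: lead(−4x³ − x² + 21x − 10) ÷ lead(D) = −4x³ ÷ −x² = 4x. Subtract (4x)·D = −4x³ − 8x² + 4x. Remainder: 7x² + 17x − 10.
Step 4: lead(7x² + 17x − 10) ÷ lead(D) = 7x² ÷ −x² = −7. Subtract (−7)·D = 7x² + 14x − 7. Remainder: 3x − 3.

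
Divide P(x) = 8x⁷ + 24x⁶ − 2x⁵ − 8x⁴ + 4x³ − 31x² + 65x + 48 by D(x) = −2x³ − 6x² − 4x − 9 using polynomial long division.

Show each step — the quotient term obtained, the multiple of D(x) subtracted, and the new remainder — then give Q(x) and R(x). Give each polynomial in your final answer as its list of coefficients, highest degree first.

Q = [-4, 0, 9, -5, -5]; R = [3]

Step 1: lead(8x⁷ + 24x⁶ − 2x⁵ − 8x⁴ + 4x³ − 31x² + 65x + 48) ÷ lead(D) = 8x⁷ ÷ −2x³ = −4x⁴. Subtract (−4x⁴)·D = 8x⁷ + 24x⁶ + 16x⁵ + 36x⁴. Remainder: −18x⁵ − 44x⁴ + 4x³ − 31x² + 65x + 48.
Step 2: lead(−18x⁵ − 44x⁴ + 4x³ − 31x² + 65x + 48) ÷ lead(D) = −18x⁵ ÷ −2x³ = 9x². Subtract (9x²)·D = −18x⁵ − 54x⁴ − 36x³ − 81x². Remainder: 10x⁴ + 40x³ + 50x² + 65x + 48.
Step 3: lead(10x⁴ + 40x³ + 50x² + 65x + 48) ÷ lead(D) = 10x⁴ ÷ −2x³ = −5x. Subtract (−5x)·D = 10x⁴ + 30x³ + 20x² + 45x. Remainder: 10x³ + 30x² + 20x + 48.
Step 4: lead(10x³ + 30x² + 20x + 48) ÷ lead(D) = 10x³ ÷ −2x³ = −5. Subtract (−5)·D = 10x³ + 30x² + 20x + 45. Remainder: 3.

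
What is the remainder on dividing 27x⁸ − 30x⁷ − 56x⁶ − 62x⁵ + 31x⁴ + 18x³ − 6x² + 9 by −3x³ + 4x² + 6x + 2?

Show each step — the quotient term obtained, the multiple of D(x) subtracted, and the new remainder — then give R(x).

Step 1: lead(27x⁸ − 30x⁷ − 56x⁶ − 62x⁵ + 31x⁴ + 18x³ − 6x² + 9) ÷ lead(D) = 27x⁸ ÷ −3x³ = −9x⁵. Subtract (−9x⁵)·D = 27x⁸ − 36x⁷ − 54x⁶ − 18x⁵. Remainder: 6x⁷ − 2x⁶ − 44x⁵ + 31x⁴ + 18x³ − 6x² + 9.
Step 2: lead(6x⁷ − 2x⁶ − 44x⁵ + 31x⁴ + 18x³ − 6x² + 9) ÷ lead(D) = 6x⁷ ÷ −3x³ = −2x⁴. Subtract (−2x⁴)·D = 6x⁷ − 8x⁶ − 12x⁵ − 4x⁴. Remainder: 6x⁶ − 32x⁵ + 35x⁴ + 18x³ − 6x² + 9.
Step 3: lead(6x⁶ − 32x⁵ + 35x⁴ + 18x³ − 6x² + 9) ÷ lead(D) = 6x⁶ ÷ −3x³ = −2x³. Subtract (−2x³)·D = 6x⁶ − 8x⁵ − 12x⁴ − 4x³. Remainder: −24x⁵ + 47x⁴ + 22x³ − 6x² + 9.
Step 4: lead(−24x⁵ + 47x⁴ + 22x³ − 6x² + 9) ÷ lead(D) = −24x⁵ ÷ −3x³ = 8x². Subtract (8x²)·D = −24x⁵ + 32x⁴ + 48x³ + 16x². Remainder: 15x⁴ − 26x³ − 22x² + 9.
Step 5: lead(15x⁴ − 26x³ − 22x² + 9) ÷ lead(D) = 15x⁴ ÷ −3x³ = −5x. Subtract (−5x)·D = 15x⁴ − 20x³ − 30x² − 10x. Remainder: −6x³ + 8x² + 10x + 9.
Step 6: lead(−6x³ + 8x² + 10x + 9) ÷ lead(D) = −6x³ ÷ −3x³ = 2. Subtract (2)·D = −6x³ + 8x² + 12x + 4. Remainder: −2x + 5.

R(x) = −2x + 5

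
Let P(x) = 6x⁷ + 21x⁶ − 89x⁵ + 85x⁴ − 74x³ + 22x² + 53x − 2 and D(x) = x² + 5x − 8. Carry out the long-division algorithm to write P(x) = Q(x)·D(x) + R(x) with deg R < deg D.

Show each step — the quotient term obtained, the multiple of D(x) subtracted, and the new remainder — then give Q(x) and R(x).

Q(x) = 6x⁵ − 9x⁴ + 4x³ − 7x² − 7x + 1; R(x) = −8x + 6

Step 1: lead(6x⁷ + 21x⁶ − 89x⁵ + 85x⁴ − 74x³ + 22x² + 53x − 2) ÷ lead(D) = 6x⁷ ÷ x² = 6x⁵. Subtract (6x⁵)·D = 6x⁷ + 30x⁶ − 48x⁵. Remainder: −9x⁶ − 41x⁵ + 85x⁴ − 74x³ + 22x² + 53x − 2.
Step 2: lead(−9x⁶ − 41x⁵ + 85x⁴ − 74x³ + 22x² + 53x − 2) ÷ lead(D) = −9x⁶ ÷ x² = −9x⁴. Subtract (−9x⁴)·D = −9x⁶ − 45x⁵ + 72x⁴. Remainder: 4x⁵ + 13x⁴ − 74x³ + 22x² + 53x − 2.
Step 3: lead(4x⁵ + 13x⁴ − 74x³ + 22x² + 53x − 2) ÷ lead(D) = 4x⁵ ÷ x² = 4x³. Subtract (4x³)·D = 4x⁵ + 20x⁴ − 32x³. Remainder: −7x⁴ − 42x³ + 22x² + 53x − 2.
Step 4: lead(−7x⁴ − 42x³ + 22x² + 53x − 2) ÷ lead(D) = −7x⁴ ÷ x² = −7x². Subtract (−7x²)·D = −7x⁴ − 35x³ + 56x². Remainder: −7x³ − 34x² + 53x − 2.
Step 5: lead(−7x³ − 34x² + 53x − 2) ÷ lead(D) = −7x³ ÷ x² = −7x. Subtract (−7x)·D = −7x³ − 35x² + 56x. Remainder: x² − 3x − 2.
Step 6: lead(x² − 3x − 2) ÷ lead(D) = x² ÷ x² = 1. Subtract (1)·D = x² + 5x − 8. Remainder: −8x + 6.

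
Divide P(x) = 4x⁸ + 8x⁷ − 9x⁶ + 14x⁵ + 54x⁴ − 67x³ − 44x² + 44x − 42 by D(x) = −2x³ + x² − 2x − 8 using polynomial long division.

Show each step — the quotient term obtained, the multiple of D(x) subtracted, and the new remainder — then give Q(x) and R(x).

Q(x) = −2x⁵ − 5x⁴ + 4x³ + 8x² − 7x + 6; R(x) = 6

Step 1: lead(4x⁸ + 8x⁷ − 9x⁶ + 14x⁵ + 54x⁴ − 67x³ − 44x² + 44x − 42) ÷ lead(D) = 4x⁸ ÷ −2x³ = −2x⁵. Subtract (−2x⁵)·D = 4x⁸ − 2x⁷ + 4x⁶ + 16x⁵. Remainder: 10x⁷ − 13x⁶ − 2x⁵ + 54x⁴ − 67x³ − 44x² + 44x − 42.
Step 2: lead(10x⁷ − 13x⁶ − 2x⁵ + 54x⁴ − 67x³ − 44x² + 44x − 42) ÷ lead(D) = 10x⁷ ÷ −2x³ = −5x⁴. Subtract (−5x⁴)·D = 10x⁷ − 5x⁶ + 10x⁵ + 40x⁴. Remainder: −8x⁶ − 12x⁵ + 14x⁴ − 67x³ − 44x² + 44x − 42.
Step 3: lead(−8x⁶ − 12x⁵ + 14x⁴ − 67x³ − 44x² + 44x − 42) ÷ lead(D) = −8x⁶ ÷ −2x³ = 4x³. Subtract (4x³)·D = −8x⁶ + 4x⁵ − 8x⁴ − 32x³. Remainder: −16x⁵ + 22x⁴ − 35x³ − 44x² + 44x − 42.
Step 4: lead(−16x⁵ + 22x⁴ − 35x³ − 44x² + 44x − 42) ÷ lead(D) = −16x⁵ ÷ −2x³ = 8x². Subtract (8x²)·D = −16x⁵ + 8x⁴ − 16x³ − 64x². Remainder: 14x⁴ − 19x³ + 20x² + 44x − 42.
Step 5: lead(14x⁴ − 19x³ + 20x² + 44x − 42) ÷ lead(D) = 14x⁴ ÷ −2x³ = −7x. Subtract (−7x)·D = 14x⁴ − 7x³ + 14x² + 56x. Remainder: −12x³ + 6x² − 12x − 42.
Step 6: lead(−12x³ + 6x² − 12x − 42) ÷ lead(D) = −12x³ ÷ −2x³ = 6. Subtract (6)·D = −12x³ + 6x² − 12x − 48. Remainder: 6.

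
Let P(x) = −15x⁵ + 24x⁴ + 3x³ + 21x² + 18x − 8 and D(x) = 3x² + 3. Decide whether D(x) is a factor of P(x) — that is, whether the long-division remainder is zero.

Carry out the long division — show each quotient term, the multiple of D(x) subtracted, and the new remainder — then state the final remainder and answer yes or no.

R(x) = −5, so D(x) is not a factor of P(x). no

Step 1: lead(−15x⁵ + 24x⁴ + 3x³ + 21x² + 18x − 8) ÷ lead(D) = −15x⁵ ÷ 3x² = −5x³. Subtract (−5x³)·D = −15x⁵ − 15x³. Remainder: 24x⁴ + 18x³ + 21x² + 18x − 8.
Step 2: lead(24x⁴ + 18x³ + 21x² + 18x − 8) ÷ lead(D) = 24x⁴ ÷ 3x² = 8x². Subtract (8x²)·D = 24x⁴ + 24x². Remainder: 18x³ − 3x² + 18x − 8.
Step 3: lead(18x³ − 3x² + 18x − 8) ÷ lead(D) = 18x³ ÷ 3x² = 6x. Subtract (6x)·D = 18x³ + 18x. Remainder: −3x² − 8.
Step 4: lead(−3x² − 8) ÷ lead(D) = −3x² ÷ 3x² = −1. Subtract (−1)·D = −3x² − 3. Remainder: −5.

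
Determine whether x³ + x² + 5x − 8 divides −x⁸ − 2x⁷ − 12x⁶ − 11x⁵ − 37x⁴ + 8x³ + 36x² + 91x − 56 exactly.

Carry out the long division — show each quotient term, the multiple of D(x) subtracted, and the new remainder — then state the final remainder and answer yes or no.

Step 1: lead(−x⁸ − 2x⁷ − 12x⁶ − 11x⁵ − 37x⁴ + 8x³ + 36x² + 91x − 56) ÷ lead(D) = −x⁸ ÷ x³ = −x⁵. Subtract (−x⁵)·D = −x⁸ − x⁷ − 5x⁶ + 8x⁵. Remainder: −x⁷ − 7x⁶ − 19x⁵ − 37x⁴ + 8x³ + 36x² + 91x − 56.
Step 2: lead(−x⁷ − 7x⁶ − 19x⁵ − 37x⁴ + 8x³ + 36x² + 91x − 56) ÷ lead(D) = −x⁷ ÷ x³ = −x⁴. Subtract (−x⁴)·D = −x⁷ − x⁶ − 5x⁵ + 8x⁴. Remainder: −6x⁶ − 14x⁵ − 45x⁴ + 8x³ + 36x² + 91x − 56.
Step 3: lead(−6x⁶ − 14x⁵ − 45x⁴ + 8x³ + 36x² + 91x − 56) ÷ lead(D) = −6x⁶ ÷ x³ = −6x³. Subtract (−6x³)·D = −6x⁶ − 6x⁵ − 30x⁴ + 48x³. Remainder: −8x⁵ − 15x⁴ − 40x³ + 36x² + 91x − 56.
Step 4: lead(−8x⁵ − 15x⁴ − 40x³ + 36x² + 91x − 56) ÷ lead(D) = −8x⁵ ÷ x³ = −8x². Subtract (−8x²)·D = −8x⁵ − 8x⁴ − 40x³ + 64x². Remainder: −7x⁴ − 28x² + 91x − 56.
Step 5: lead(−7x⁴ − 28x² + 91x − 56) ÷ lead(D) = −7x⁴ ÷ x³ = −7x. Subtract (−7x)·D = −7x⁴ − 7x³ − 35x² + 56x. Remainder: 7x³ + 7x² + 35x − 56.
Step 6: lead(7x³ + 7x² + 35x − 56) ÷ lead(D) = 7x³ ÷ x³ = 7. Subtract (7)·D = 7x³ + 7x² + 35x − 56. Remainder: 0.

R(x) = 0, so D(x) is a factor of P(x). yes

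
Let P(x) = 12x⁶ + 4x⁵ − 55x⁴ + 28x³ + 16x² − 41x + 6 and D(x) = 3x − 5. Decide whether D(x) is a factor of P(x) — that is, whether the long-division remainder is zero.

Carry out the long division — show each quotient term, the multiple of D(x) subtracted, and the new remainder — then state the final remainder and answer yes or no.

Step 1: lead(12x⁶ + 4x⁵ − 55x⁴ + 28x³ + 16x² − 41x + 6) ÷ lead(D) = 12x⁶ ÷ 3x = 4x⁵. Subtract (4x⁵)·D = 12x⁶ − 20x⁵. Remainder: 24x⁵ − 55x⁴ + 28x³ + 16x² − 41x + 6.
Step 2: lead(24x⁵ − 55x⁴ + 28x³ + 16x² − 41x + 6) ÷ lead(D) = 24x⁵ ÷ 3x = 8x⁴. Subtract (8x⁴)·D = 24x⁵ − 40x⁴. Remainder: −15x⁴ + 28x³ + 16x² − 41x + 6.
Step 3: lead(−15x⁴ + 28x³ + 16x² − 41x + 6) ÷ lead(D) = −15x⁴ ÷ 3x = −5x³. Subtract (−5x³)·D = −15x⁴ + 25x³. Remainder: 3x³ + 16x² − 41x + 6.
Step 4: lead(3x³ + 16x² − 41x + 6) ÷ lead(D) = 3x³ ÷ 3x = x². Subtract (x²)·D = 3x³ − 5x². Remainder: 21x² − 41x + 6.
Step 5: lead(21x² − 41x + 6) ÷ lead(D) = 21x² ÷ 3x = 7x. Subtract (7x)·D = 21x² − 35x. Remainder: −6x + 6.
Step 6: lead(−6x + 6) ÷ lead(D) = −6x ÷ 3x = −2. Subtract (−2)·D = −6x + 10. Remainder: −4.

R(x) = −4, so D(x) is not a factor of P(x). no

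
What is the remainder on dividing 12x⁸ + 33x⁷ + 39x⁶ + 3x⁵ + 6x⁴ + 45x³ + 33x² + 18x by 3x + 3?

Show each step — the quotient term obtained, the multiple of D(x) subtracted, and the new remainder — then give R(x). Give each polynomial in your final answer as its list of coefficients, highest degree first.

R = [-9]

Step 1: lead(12x⁸ + 33x⁷ + 39x⁶ + 3x⁵ + 6x⁴ + 45x³ + 33x² + 18x) ÷ lead(D) = 12x⁸ ÷ 3x = 4x⁷. Subtract (4x⁷)·D = 12x⁸ + 12x⁷. Remainder: 21x⁷ + 39x⁶ + 3x⁵ + 6x⁴ + 45x³ + 33x² + 18x.
Step 2: lead(21x⁷ + 39x⁶ + 3x⁵ + 6x⁴ + 45x³ + 33x² + 18x) ÷ lead(D) = 21x⁷ ÷ 3x = 7x⁶. Subtract (7x⁶)·D = 21x⁷ + 21x⁶. Remainder: 18x⁶ + 3x⁵ + 6x⁴ + 45x³ + 33x² + 18x.
Step 3: lead(18x⁶ + 3x⁵ + 6x⁴ + 45x³ + 33x² + 18x) ÷ lead(D) = 18x⁶ ÷ 3x = 6x⁵. Subtract (6x⁵)·D = 18x⁶ + 18x⁵. Remainder: −15x⁵ + 6x⁴ + 45x³ + 33x² + 18x.
Step 4: lead(−15x⁵ + 6x⁴ + 45x³ + 33x² + 18x) ÷ lead(D) = −15x⁵ ÷ 3x = −5x⁴. Subtract (−5x⁴)·D = −15x⁵ − 15x⁴. Remainder: 21x⁴ + 45x³ + 33x² + 18x.
Step 5: lead(21x⁴ + 45x³ + 33x² + 18x) ÷ lead(D) = 21x⁴ ÷ 3x = 7x³. Subtract (7x³)·D = 21x⁴ + 21x³. Remainder: 24x³ + 33x² + 18x.
Step 6: lead(24x³ + 33x² + 18x) ÷ lead(D) = 24x³ ÷ 3x = 8x². Subtract (8x²)·D = 24x³ + 24x². Remainder: 9x² + 18x.
Step 7: lead(9x² + 18x) ÷ lead(D) = 9x² ÷ 3x = 3x. Subtract (3x)·D = 9x² + 9x. Remainder: 9x.
Step 8: lead(9x) ÷ lead(D) = 9x ÷ 3x = 3. Subtract (3)·D = 9x + 9. Remainder: −9.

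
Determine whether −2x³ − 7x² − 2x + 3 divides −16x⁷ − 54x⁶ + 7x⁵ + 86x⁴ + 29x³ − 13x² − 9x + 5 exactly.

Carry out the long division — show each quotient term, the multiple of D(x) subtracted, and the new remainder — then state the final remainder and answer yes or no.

Step 1: lead(−16x⁷ − 54x⁶ + 7x⁵ + 86x⁴ + 29x³ − 13x² − 9x + 5) ÷ lead(D) = −16x⁷ ÷ −2x³ = 8x⁴. Subtract (8x⁴)·D = −16x⁷ − 56x⁶ − 16x⁵ + 24x⁴. Remainder: 2x⁶ + 23x⁵ + 62x⁴ + 29x³ − 13x² − 9x + 5.
Step 2: lead(2x⁶ + 23x⁵ + 62x⁴ + 29x³ − 13x² − 9x + 5) ÷ lead(D) = 2x⁶ ÷ −2x³ = −x³. Subtract (−x³)·D = 2x⁶ + 7x⁵ + 2x⁴ − 3x³. Remainder: 16x⁵ + 60x⁴ + 32x³ − 13x² − 9x + 5.
Step 3: lead(16x⁵ + 60x⁴ + 32x³ − 13x² − 9x + 5) ÷ lead(D) = 16x⁵ ÷ −2x³ = −8x². Subtract (−8x²)·D = 16x⁵ + 56x⁴ + 16x³ − 24x². Remainder: 4x⁴ + 16x³ + 11x² − 9x + 5.
Step 4: lead(4x⁴ + 16x³ + 11x² − 9x + 5) ÷ lead(D) = 4x⁴ ÷ −2x³ = −2x. Subtract (−2x)·D = 4x⁴ + 14x³ + 4x² − 6x. Remainder: 2x³ + 7x² − 3x + 5.
Step 5: lead(2x³ + 7x² − 3x + 5) ÷ lead(D) = 2x³ ÷ −2x³ = −1. Subtract (−1)·D = 2x³ + 7x² + 2x − 3. Remainder: −5x + 8.

R(x) = −5x + 8, so D(x) is not a factor of P(x). no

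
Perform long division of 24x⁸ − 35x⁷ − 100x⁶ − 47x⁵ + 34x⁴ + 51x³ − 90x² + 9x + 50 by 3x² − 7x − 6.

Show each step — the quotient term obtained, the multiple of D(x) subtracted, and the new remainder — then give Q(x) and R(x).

Step 1: lead(24x⁸ − 35x⁷ − 100x⁶ − 47x⁵ + 34x⁴ + 51x³ − 90x² + 9x + 50) ÷ lead(D) = 24x⁸ ÷ 3x² = 8x⁶. Subtract (8x⁶)·D = 24x⁸ − 56x⁷ − 48x⁶. Remainder: 21x⁷ − 52x⁶ − 47x⁵ + 34x⁴ + 51x³ − 90x² + 9x + 50.
Step 2: lead(21x⁷ − 52x⁶ − 47x⁵ + 34x⁴ + 51x³ − 90x² + 9x + 50) ÷ lead(D) = 21x⁷ ÷ 3x² = 7x⁵. Subtract (7x⁵)·D = 21x⁷ − 49x⁶ − 42x⁵. Remainder: −3x⁶ − 5x⁵ + 34x⁴ + 51x³ − 90x² + 9x + 50.
Step 3: lead(−3x⁶ − 5x⁵ + 34x⁴ + 51x³ − 90x² + 9x + 50) ÷ lead(D) = −3x⁶ ÷ 3x² = −x⁴. Subtract (−x⁴)·D = −3x⁶ + 7x⁵ + 6x⁴. Remainder: −12x⁵ + 28x⁴ + 51x³ − 90x² + 9x + 50.
Step 4: lead(−12x⁵ + 28x⁴ + 51x³ − 90x² + 9x + 50) ÷ lead(D) = −12x⁵ ÷ 3x² = −4x³. Subtract (−4x³)·D = −12x⁵ + 28x⁴ + 24x³. Remainder: 27x³ − 90x² + 9x + 50.
Step 5: lead(27x³ − 90x² + 9x + 50) ÷ lead(D) = 27x³ ÷ 3x² = 9x. Subtract (9x)·D = 27x³ − 63x² − 54x. Remainder: −27x² + 63x + 50.
Step 6: lead(−27x² + 63x + 50) ÷ lead(D) = −27x² ÷ 3x² = −9. Subtract (−9)·D = −27x² + 63x + 54. Remainder: −4.

Q(x) = 8x⁶ + 7x⁵ − x⁴ − 4x³ + 9x − 9; R(x) = −4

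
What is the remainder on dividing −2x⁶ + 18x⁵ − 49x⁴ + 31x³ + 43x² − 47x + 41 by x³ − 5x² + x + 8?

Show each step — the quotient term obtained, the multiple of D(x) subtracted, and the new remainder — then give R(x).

Step 1: lead(−2x⁶ + 18x⁵ − 49x⁴ + 31x³ + 43x² − 47x + 41) ÷ lead(D) = −2x⁶ ÷ x³ = −2x³. Subtract (−2x³)·D = −2x⁶ + 10x⁵ − 2x⁴ − 16x³. Remainder: 8x⁵ − 47x⁴ + 47x³ + 43x² − 47x + 41.
Step 2: lead(8x⁵ − 47x⁴ + 47x³ + 43x² − 47x + 41) ÷ lead(D) = 8x⁵ ÷ x³ = 8x². Subtract (8x²)·D = 8x⁵ − 40x⁴ + 8x³ + 64x². Remainder: −7x⁴ + 39x³ − 21x² − 47x + 41.
Step 3: lead(−7x⁴ + 39x³ − 21x² − 47x + 41) ÷ lead(D) = −7x⁴ ÷ x³ = −7x. Subtract (−7x)·D = −7x⁴ + 35x³ − 7x² − 56x. Remainder: 4x³ − 14x² + 9x + 41.
Step 4: lead(4x³ − 14x² + 9x + 41) ÷ lead(D) = 4x³ ÷ x³ = 4. Subtract (4)·D = 4x³ − 20x² + 4x + 32. Remainder: 6x² + 5x + 9.

R(x) = 6x² + 5x + 9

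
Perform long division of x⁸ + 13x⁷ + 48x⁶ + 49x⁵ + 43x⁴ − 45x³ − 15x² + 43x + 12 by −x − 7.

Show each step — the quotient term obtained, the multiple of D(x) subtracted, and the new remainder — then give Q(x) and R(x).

Q(x) = −x⁷ − 6x⁶ − 6x⁵ − 7x⁴ + 6x³ + 3x² − 6x − 1; R(x) = 5

Step 1: lead(x⁸ + 13x⁷ + 48x⁶ + 49x⁵ + 43x⁴ − 45x³ − 15x² + 43x + 12) ÷ lead(D) = x⁸ ÷ −x = −x⁷. Subtract (−x⁷)·D = x⁸ + 7x⁷. Remainder: 6x⁷ + 48x⁶ + 49x⁵ + 43x⁴ − 45x³ − 15x² + 43x + 12.
Step 2: lead(6x⁷ + 48x⁶ + 49x⁵ + 43x⁴ − 45x³ − 15x² + 43x + 12) ÷ lead(D) = 6x⁷ ÷ −x = −6x⁶. Subtract (−6x⁶)·D = 6x⁷ + 42x⁶. Remainder: 6x⁶ + 49x⁵ + 43x⁴ − 45x³ − 15x² + 43x + 12.
Step 3: lead(6x⁶ + 49x⁵ + 43x⁴ − 45x³ − 15x² + 43x + 12) ÷ lead(D) = 6x⁶ ÷ −x = −6x⁵. Subtract (−6x⁵)·D = 6x⁶ + 42x⁵. Remainder: 7x⁵ + 43x⁴ − 45x³ − 15x² + 43x + 12.
Step 4: lead(7x⁵ + 43x⁴ − 45x³ − 15x² + 43x + 12) ÷ lead(D) = 7x⁵ ÷ −x = −7x⁴. Subtract (−7x⁴)·D = 7x⁵ + 49x⁴. Remainder: −6x⁴ − 45x³ − 15x² + 43x + 12.
Step 5: lead(−6x⁴ − 45x³ − 15x² + 43x + 12) ÷ lead(D) = −6x⁴ ÷ −x = 6x³. Subtract (6x³)·D = −6x⁴ − 42x³. Remainder: −3x³ − 15x² + 43x + 12.
Step 6: lead(−3x³ − 15x² + 43x + 12) ÷ lead(D) = −3x³ ÷ −x = 3x². Subtract (3x²)·D = −3x³ − 21x². Remainder: 6x² + 43x + 12.
Step 7: lead(6x² + 43x + 12) ÷ lead(D) = 6x² ÷ −x = −6x. Subtract (−6x)·D = 6x² + 42x. Remainder: x + 12.
Step 8: lead(x + 12) ÷ lead(D) = x ÷ −x = −1. Subtract (−1)·D = x + 7. Remainder: 5.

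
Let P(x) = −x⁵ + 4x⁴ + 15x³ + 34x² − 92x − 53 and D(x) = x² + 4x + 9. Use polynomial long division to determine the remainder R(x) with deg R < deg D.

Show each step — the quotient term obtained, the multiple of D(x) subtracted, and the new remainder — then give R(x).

R(x) = 4x + 1

Step 1: lead(−x⁵ + 4x⁴ + 15x³ + 34x² − 92x − 53) ÷ lead(D) = −x⁵ ÷ x² = −x³. Subtract (−x³)·D = −x⁵ − 4x⁴ − 9x³. Remainder: 8x⁴ + 24x³ + 34x² − 92x − 53.
Step 2: lead(8x⁴ + 24x³ + 34x² − 92x − 53) ÷ lead(D) = 8x⁴ ÷ x² = 8x². Subtract (8x²)·D = 8x⁴ + 32x³ + 72x². Remainder: −8x³ − 38x² − 92x − 53.
Step 3: lead(−8x³ − 38x² − 92x − 53) ÷ lead(D) = −8x³ ÷ x² = −8x. Subtract (−8x)·D = −8x³ − 32x² − 72x. Remainder: −6x² − 20x − 53.
Step 4: lead(−6x² − 20x − 53) ÷ lead(D) = −6x² ÷ x² = −6. Subtract (−6)·D = −6x² − 24x − 54. Remainder: 4x + 1.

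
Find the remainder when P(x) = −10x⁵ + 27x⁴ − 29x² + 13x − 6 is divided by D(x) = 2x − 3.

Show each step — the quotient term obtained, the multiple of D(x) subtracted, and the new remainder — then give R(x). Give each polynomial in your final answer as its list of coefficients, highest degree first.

R = [9]

Step 1: lead(−10x⁵ + 27x⁴ − 29x² + 13x − 6) ÷ lead(D) = −10x⁵ ÷ 2x = −5x⁴. Subtract (−5x⁴)·D = −10x⁵ + 15x⁴. Remainder: 12x⁴ − 29x² + 13x − 6.
Step 2: lead(12x⁴ − 29x² + 13x − 6) ÷ lead(D) = 12x⁴ ÷ 2x = 6x³. Subtract (6x³)·D = 12x⁴ − 18x³. Remainder: 18x³ − 29x² + 13x − 6.
Step 3: lead(18x³ − 29x² + 13x − 6) ÷ lead(D) = 18x³ ÷ 2x = 9x². Subtract (9x²)·D = 18x³ − 27x². Remainder: −2x² + 13x − 6.
Step 4: lead(−2x² + 13x − 6) ÷ lead(D) = −2x² ÷ 2x = −x. Subtract (−x)·D = −2x² + 3x. Remainder: 10x − 6.
Step 5: lead(10x − 6) ÷ lead(D) = 10x ÷ 2x = 5. Subtract (5)·D = 10x − 15. Remainder: 9.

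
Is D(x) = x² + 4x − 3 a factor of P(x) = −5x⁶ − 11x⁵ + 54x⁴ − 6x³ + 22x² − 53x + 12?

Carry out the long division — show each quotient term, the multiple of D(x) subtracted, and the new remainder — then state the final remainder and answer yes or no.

Step 1: lead(−5x⁶ − 11x⁵ + 54x⁴ − 6x³ + 22x² − 53x + 12) ÷ lead(D) = −5x⁶ ÷ x² = −5x⁴. Subtract (−5x⁴)·D = −5x⁶ − 20x⁵ + 15x⁴. Remainder: 9x⁵ + 39x⁴ − 6x³ + 22x² − 53x + 12.
Step 2: lead(9x⁵ + 39x⁴ − 6x³ + 22x² − 53x + 12) ÷ lead(D) = 9x⁵ ÷ x² = 9x³. Subtract (9x³)·D = 9x⁵ + 36x⁴ − 27x³. Remainder: 3x⁴ + 21x³ + 22x² − 53x + 12.
Step 3: lead(3x⁴ + 21x³ + 22x² − 53x + 12) ÷ lead(D) = 3x⁴ ÷ x² = 3x². Subtract (3x²)·D = 3x⁴ + 12x³ − 9x². Remainder: 9x³ + 31x² − 53x + 12.
Step 4: lead(9x³ + 31x² − 53x + 12) ÷ lead(D) = 9x³ ÷ x² = 9x. Subtract (9x)·D = 9x³ + 36x² − 27x. Remainder: −5x² − 26x + 12.
Step 5: lead(−5x² − 26x + 12) ÷ lead(D) = −5x² ÷ x² = −5. Subtract (−5)·D = −5x² − 20x + 15. Remainder: −6x − 3.

R(x) = −6x − 3, so D(x) is not a factor of P(x). no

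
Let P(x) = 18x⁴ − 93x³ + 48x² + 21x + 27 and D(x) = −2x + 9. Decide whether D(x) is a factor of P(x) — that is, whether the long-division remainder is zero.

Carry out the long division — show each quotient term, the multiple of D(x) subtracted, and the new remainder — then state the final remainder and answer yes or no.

R(x) = 0, so D(x) is a factor of P(x). yes

Step 1: lead(18x⁴ − 93x³ + 48x² + 21x + 27) ÷ lead(D) = 18x⁴ ÷ −2x = −9x³. Subtract (−9x³)·D = 18x⁴ − 81x³. Remainder: −12x³ + 48x² + 21x + 27.
Step 2: lead(−12x³ + 48x² + 21x + 27) ÷ lead(D) = −12x³ ÷ −2x = 6x². Subtract (6x²)·D = −12x³ + 54x². Remainder: −6x² + 21x + 27.
Step 3: lead(−6x² + 21x + 27) ÷ lead(D) = −6x² ÷ −2x = 3x. Subtract (3x)·D = −6x² + 27x. Remainder: −6x + 27.
Step 4: lead(−6x + 27) ÷ lead(D) = −6x ÷ −2x = 3. Subtract (3)·D = −6x + 27. Remainder: 0.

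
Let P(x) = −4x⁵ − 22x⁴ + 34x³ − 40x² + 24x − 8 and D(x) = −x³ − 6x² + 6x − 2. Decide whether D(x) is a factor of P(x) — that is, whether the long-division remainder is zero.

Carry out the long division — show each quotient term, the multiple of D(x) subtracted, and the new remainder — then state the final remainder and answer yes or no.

Step 1: lead(−4x⁵ − 22x⁴ + 34x³ − 40x² + 24x − 8) ÷ lead(D) = −4x⁵ ÷ −x³ = 4x². Subtract (4x²)·D = −4x⁵ − 24x⁴ + 24x³ − 8x². Remainder: 2x⁴ + 10x³ − 32x² + 24x − 8.
Step 2: lead(2x⁴ + 10x³ − 32x² + 24x − 8) ÷ lead(D) = 2x⁴ ÷ −x³ = −2x. Subtract (−2x)·D = 2x⁴ + 12x³ − 12x² + 4x. Remainder: −2x³ − 20x² + 20x − 8.
Step 3: lead(−2x³ − 20x² + 20x − 8) ÷ lead(D) = −2x³ ÷ −x³ = 2. Subtract (2)·D = −2x³ − 12x² + 12x − 4. Remainder: −8x² + 8x − 4.

R(x) = −8x² + 8x − 4, so D(x) is not a factor of P(x). no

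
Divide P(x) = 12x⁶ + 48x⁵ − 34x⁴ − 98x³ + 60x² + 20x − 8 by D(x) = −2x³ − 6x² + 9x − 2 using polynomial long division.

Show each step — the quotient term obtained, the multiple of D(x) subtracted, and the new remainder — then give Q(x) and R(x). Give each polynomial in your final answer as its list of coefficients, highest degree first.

Step 1: lead(12x⁶ + 48x⁵ − 34x⁴ − 98x³ + 60x² + 20x − 8) ÷ lead(D) = 12x⁶ ÷ −2x³ = −6x³. Subtract (−6x³)·D = 12x⁶ + 36x⁵ − 54x⁴ + 12x³. Remainder: 12x⁵ + 20x⁴ − 110x³ + 60x² + 20x − 8.
Step 2: lead(12x⁵ + 20x⁴ − 110x³ + 60x² + 20x − 8) ÷ lead(D) = 12x⁵ ÷ −2x³ = −6x². Subtract (−6x²)·D = 12x⁵ + 36x⁴ − 54x³ + 12x². Remainder: −16x⁴ − 56x³ + 48x² + 20x − 8.
Step 3: lead(−16x⁴ − 56x³ + 48x² + 20x − 8) ÷ lead(D) = −16x⁴ ÷ −2x³ = 8x. Subtract (8x)·D = −16x⁴ − 48x³ + 72x² − 16x. Remainder: −8x³ − 24x² + 36x − 8.
Step 4: lead(−8x³ − 24x² + 36x − 8) ÷ lead(D) = −8x³ ÷ −2x³ = 4. Subtract (4)·D = −8x³ − 24x² + 36x − 8. Remainder: 0.

Q = [-6, -6, 8, 4]; R = [0]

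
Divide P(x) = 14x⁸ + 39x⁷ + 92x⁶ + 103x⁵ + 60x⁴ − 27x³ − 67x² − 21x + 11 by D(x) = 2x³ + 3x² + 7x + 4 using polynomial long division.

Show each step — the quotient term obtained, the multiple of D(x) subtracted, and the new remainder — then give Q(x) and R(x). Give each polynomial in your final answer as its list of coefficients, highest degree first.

Step 1: lead(14x⁸ + 39x⁷ + 92x⁶ + 103x⁵ + 60x⁴ − 27x³ − 67x² − 21x + 11) ÷ lead(D) = 14x⁸ ÷ 2x³ = 7x⁵. Subtract (7x⁵)·D = 14x⁸ + 21x⁷ + 49x⁶ + 28x⁵. Remainder: 18x⁷ + 43x⁶ + 75x⁵ + 60x⁴ − 27x³ − 67x² − 21x + 11.
Step 2: lead(18x⁷ + 43x⁶ + 75x⁵ + 60x⁴ − 27x³ − 67x² − 21x + 11) ÷ lead(D) = 18x⁷ ÷ 2x³ = 9x⁴. Subtract (9x⁴)·D = 18x⁷ + 27x⁶ + 63x⁵ + 36x⁴. Remainder: 16x⁶ + 12x⁵ + 24x⁴ − 27x³ − 67x² − 21x + 11.
Step 3: lead(16x⁶ + 12x⁵ + 24x⁴ − 27x³ − 67x² − 21x + 11) ÷ lead(D) = 16x⁶ ÷ 2x³ = 8x³. Subtract (8x³)·D = 16x⁶ + 24x⁵ + 56x⁴ + 32x³. Remainder: −12x⁵ − 32x⁴ − 59x³ − 67x² − 21x + 11.
Step 4: lead(−12x⁵ − 32x⁴ − 59x³ − 67x² − 21x + 11) ÷ lead(D) = −12x⁵ ÷ 2x³ = −6x². Subtract (−6x²)·D = −12x⁵ − 18x⁴ − 42x³ − 24x². Remainder: −14x⁴ − 17x³ − 43x² − 21x + 11.
Step 5: lead(−14x⁴ − 17x³ − 43x² − 21x + 11) ÷ lead(D) = −14x⁴ ÷ 2x³ = −7x. Subtract (−7x)·D = −14x⁴ − 21x³ − 49x² − 28x. Remainder: 4x³ + 6x² + 7x + 11.
Step 6: lead(4x³ + 6x² + 7x + 11) ÷ lead(D) = 4x³ ÷ 2x³ = 2. Subtract (2)·D = 4x³ + 6x² + 14x + 8. Remainder: −7x + 3.

Q = [7, 9, 8, -6, -7, 2]; R = [-7, 3]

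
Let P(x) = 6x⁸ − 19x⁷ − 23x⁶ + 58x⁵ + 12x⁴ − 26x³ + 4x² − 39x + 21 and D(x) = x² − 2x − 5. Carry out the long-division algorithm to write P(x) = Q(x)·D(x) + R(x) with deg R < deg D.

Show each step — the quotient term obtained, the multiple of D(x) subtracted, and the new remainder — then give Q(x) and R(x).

Q(x) = 6x⁶ − 7x⁵ − 7x⁴ + 9x³ − 5x² + 9x − 3; R(x) = 6

Step 1: lead(6x⁸ − 19x⁷ − 23x⁶ + 58x⁵ + 12x⁴ − 26x³ + 4x² − 39x + 21) ÷ lead(D) = 6x⁸ ÷ x² = 6x⁶. Subtract (6x⁶)·D = 6x⁸ − 12x⁷ − 30x⁶. Remainder: −7x⁷ + 7x⁶ + 58x⁵ + 12x⁴ − 26x³ + 4x² − 39x + 21.
Step 2: lead(−7x⁷ + 7x⁶ + 58x⁵ + 12x⁴ − 26x³ + 4x² − 39x + 21) ÷ lead(D) = −7x⁷ ÷ x² = −7x⁵. Subtract (−7x⁵)·D = −7x⁷ + 14x⁶ + 35x⁵. Remainder: −7x⁶ + 23x⁵ + 12x⁴ − 26x³ + 4x² − 39x + 21.
Step 3: lead(−7x⁶ + 23x⁵ + 12x⁴ − 26x³ + 4x² − 39x + 21) ÷ lead(D) = −7x⁶ ÷ x² = −7x⁴. Subtract (−7x⁴)·D = −7x⁶ + 14x⁵ + 35x⁴. Remainder: 9x⁵ − 23x⁴ − 26x³ + 4x² − 39x + 21.
Step 4: lead(9x⁵ − 23x⁴ − 26x³ + 4x² − 39x + 21) ÷ lead(D) = 9x⁵ ÷ x² = 9x³. Subtract (9x³)·D = 9x⁵ − 18x⁴ − 45x³. Remainder: −5x⁴ + 19x³ + 4x² − 39x + 21.
Step 5: lead(−5x⁴ + 19x³ + 4x² − 39x + 21) ÷ lead(D) = −5x⁴ ÷ x² = −5x². Subtract (−5x²)·D = −5x⁴ + 10x³ + 25x². Remainder: 9x³ − 21x² − 39x + 21.
Step 6: lead(9x³ − 21x² − 39x + 21) ÷ lead(D) = 9x³ ÷ x² = 9x. Subtract (9x)·D = 9x³ − 18x² − 45x. Remainder: −3x² + 6x + 21.
Step 7: lead(−3x² + 6x + 21) ÷ lead(D) = −3x² ÷ x² = −3. Subtract (−3)·D = −3x² + 6x + 15. Remainder: 6.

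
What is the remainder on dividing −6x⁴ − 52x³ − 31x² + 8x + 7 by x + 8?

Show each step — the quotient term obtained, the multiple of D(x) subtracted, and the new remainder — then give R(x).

R(x) = 7

Step 1: lead(−6x⁴ − 52x³ − 31x² + 8x + 7) ÷ lead(D) = −6x⁴ ÷ x = −6x³. Subtract (−6x³)·D = −6x⁴ − 48x³. Remainder: −4x³ − 31x² + 8x + 7.
Step 2: lead(−4x³ − 31x² + 8x + 7) ÷ lead(D) = −4x³ ÷ x = −4x². Subtract (−4x²)·D = −4x³ − 32x². Remainder: x² + 8x + 7.
Step 3: lead(x² + 8x + 7) ÷ lead(D) = x² ÷ x = x. Subtract (x)·D = x² + 8x. Remainder: 7.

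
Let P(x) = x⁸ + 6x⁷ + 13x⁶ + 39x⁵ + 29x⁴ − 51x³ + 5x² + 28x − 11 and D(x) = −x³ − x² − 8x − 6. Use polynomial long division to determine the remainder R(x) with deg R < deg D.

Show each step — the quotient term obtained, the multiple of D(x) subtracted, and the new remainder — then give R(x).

R(x) = −5

Step 1: lead(x⁸ + 6x⁷ + 13x⁶ + 39x⁵ + 29x⁴ − 51x³ + 5x² + 28x − 11) ÷ lead(D) = x⁸ ÷ −x³ = −x⁵. Subtract (−x⁵)·D = x⁸ + x⁷ + 8x⁶ + 6x⁵. Remainder: 5x⁷ + 5x⁶ + 33x⁵ + 29x⁴ − 51x³ + 5x² + 28x − 11.
Step 2: lead(5x⁷ + 5x⁶ + 33x⁵ + 29x⁴ − 51x³ + 5x² + 28x − 11) ÷ lead(D) = 5x⁷ ÷ −x³ = −5x⁴. Subtract (−5x⁴)·D = 5x⁷ + 5x⁶ + 40x⁵ + 30x⁴. Remainder: −7x⁵ − x⁴ − 51x³ + 5x² + 28x − 11.
Step 3: lead(−7x⁵ − x⁴ − 51x³ + 5x² + 28x − 11) ÷ lead(D) = −7x⁵ ÷ −x³ = 7x². Subtract (7x²)·D = −7x⁵ − 7x⁴ − 56x³ − 42x². Remainder: 6x⁴ + 5x³ + 47x² + 28x − 11.
Step 4: lead(6x⁴ + 5x³ + 47x² + 28x − 11) ÷ lead(D) = 6x⁴ ÷ −x³ = −6x. Subtract (−6x)·D = 6x⁴ + 6x³ + 48x² + 36x. Remainder: −x³ − x² − 8x − 11.
Step 5: lead(−x³ − x² − 8x − 11) ÷ lead(D) = −x³ ÷ −x³ = 1. Subtract (1)·D = −x³ − x² − 8x − 6. Remainder: −5.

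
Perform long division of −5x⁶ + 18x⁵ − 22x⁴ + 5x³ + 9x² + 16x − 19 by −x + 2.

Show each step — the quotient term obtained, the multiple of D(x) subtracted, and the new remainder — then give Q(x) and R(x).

Q(x) = 5x⁵ − 8x⁴ + 6x³ + 7x² + 5x − 6; R(x) = −7

Step 1: lead(−5x⁶ + 18x⁵ − 22x⁴ + 5x³ + 9x² + 16x − 19) ÷ lead(D) = −5x⁶ ÷ −x = 5x⁵. Subtract (5x⁵)·D = −5x⁶ + 10x⁵. Remainder: 8x⁵ − 22x⁴ + 5x³ + 9x² + 16x − 19.
Step 2: lead(8x⁵ − 22x⁴ + 5x³ + 9x² + 16x − 19) ÷ lead(D) = 8x⁵ ÷ −x = −8x⁴. Subtract (−8x⁴)·D = 8x⁵ − 16x⁴. Remainder: −6x⁴ + 5x³ + 9x² + 16x − 19.
Step 3: lead(−6x⁴ + 5x³ + 9x² + 16x − 19) ÷ lead(D) = −6x⁴ ÷ −x = 6x³. Subtract (6x³)·D = −6x⁴ + 12x³. Remainder: −7x³ + 9x² + 16x − 19.
Step 4: lead(−7x³ + 9x² + 16x − 19) ÷ lead(D) = −7x³ ÷ −x = 7x². Subtract (7x²)·D = −7x³ + 14x². Remainder: −5x² + 16x − 19.
Step 5: lead(−5x² + 16x − 19) ÷ lead(D) = −5x² ÷ −x = 5x. Subtract (5x)·D = −5x² + 10x. Remainder: 6x − 19.
Step 6: lead(6x − 19) ÷ lead(D) = 6x ÷ −x = −6. Subtract (−6)·D = 6x − 12. Remainder: −7.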